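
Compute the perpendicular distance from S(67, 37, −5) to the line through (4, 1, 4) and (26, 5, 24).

A direction vector is d = (22, 4, 20).
AP = (63, 36, −9), and AP × d = (756, −1458, −540).
|AP × d|² = 2988900 and |d|² = 900, so the distance is √(2988900/900) = √3321 = 9√41.

9√41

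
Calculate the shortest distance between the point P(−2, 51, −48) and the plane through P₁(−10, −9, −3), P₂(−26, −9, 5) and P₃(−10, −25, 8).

4/21

P₁P₂ = (−16, 0, 8) and P₁P₃ = (0, −16, 11), so a normal is n = P₁P₂ × P₁P₃ = (128, 176, 256).
Then n·(−2, 51, −48) − (−3632) = 64.
|n| = √(16384 + 30976 + 65536) = 336, so the distance is |64|/336 = 4/21.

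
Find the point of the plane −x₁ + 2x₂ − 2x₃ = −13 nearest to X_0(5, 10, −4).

n = (−1, 2, −2), |n|² = 9, and n·X_0 − (-13) = 36.
t = 36/9 = 4, so the foot is X_0 − t·n = (5, 10, −4) − 4·(−1, 2, −2) = (9, 2, 4).

(9, 2, 4)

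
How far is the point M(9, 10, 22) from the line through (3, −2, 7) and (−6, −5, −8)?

A direction vector is d = (−9, −3, −15).
AP = (6, 12, 15), and AP × d = (−135, −45, 90).
|AP × d|² = 28350 and |d|² = 315, so the distance is √(28350/315) = √90 = 3√10.

3√10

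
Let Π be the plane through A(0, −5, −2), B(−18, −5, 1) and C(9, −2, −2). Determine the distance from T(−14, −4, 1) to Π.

AB = (−18, 0, 3) and AC = (9, 3, 0), so a normal is n = AB × AC = (−9, 27, −54).
n = (−9, 27, −54); n·P − (-27) = -9; |n| = 9√46; distance = 9/(9√46) = √46/46.

1/√46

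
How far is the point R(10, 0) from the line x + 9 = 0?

19

The normal to the line is n = (1, 0) with |n| = 1.
|n·R − (-9)| = |10 − (-9)| = 19, so the distance is 19/1 = 19.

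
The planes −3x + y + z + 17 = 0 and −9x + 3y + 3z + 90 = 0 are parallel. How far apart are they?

13√11/11

Divide the second equation by 3 to match normals: −3x + y + z = -30.
With common normal n = (−3, 1, 1) (|n| = √11), the distance is |(-17) − (-30)|/|n| = 13/√11 = 13√11/11.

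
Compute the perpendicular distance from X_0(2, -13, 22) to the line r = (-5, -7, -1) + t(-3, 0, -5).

√70

Direction vector d = (-3, 0, -5).
AP = (7, -6, 23), and AP × d = (30, -34, -18).
|AP × d|² = 2380 and |d|² = 34, so the distance is √(2380/34) = √70.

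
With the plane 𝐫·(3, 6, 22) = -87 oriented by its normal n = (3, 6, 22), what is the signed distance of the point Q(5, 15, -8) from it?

16/23

n·Q − (-87) = 16.
|n| = 23, so the signed distance is 16/23.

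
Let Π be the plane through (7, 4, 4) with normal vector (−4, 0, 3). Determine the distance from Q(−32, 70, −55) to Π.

21/5

The plane has equation n·(r − (7, 4, 4)) = 0, i.e. n·r = -16.
Then n·(−32, 70, −55) − (−16) = −21.
|n| = √(16 + 0 + 9) = 5, so the distance is |-21|/5 = 21/5.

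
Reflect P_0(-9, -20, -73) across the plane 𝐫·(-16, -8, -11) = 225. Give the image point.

n = (-16, -8, -11), |n|² = 441, n·P_0 − 225 = 882, so t = 882/441 = 2.
Foot F = P_0 − 2·n = (23, -4, -51); the reflection is 2F − P_0 = (55, 12, -29).

(55, 12, -29)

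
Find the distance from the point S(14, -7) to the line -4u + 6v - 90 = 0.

94/√13

d = |(-4)·14 + 6·(-7) − 90| / √(16 + 36) = |-188|/(2√13) = 94/√13.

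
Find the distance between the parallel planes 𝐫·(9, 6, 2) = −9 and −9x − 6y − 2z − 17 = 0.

Divide the second equation by -1 to match normals: 9x + 6y + 2z = -17.
Both planes have normal n = (9, 6, 2), |n| = 11. Any point on the first plane is at distance |(-17) − (-9)|/|n| = 8/11 from the second.

8/11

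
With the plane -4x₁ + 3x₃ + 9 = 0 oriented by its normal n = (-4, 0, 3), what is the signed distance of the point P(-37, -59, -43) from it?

n·P − (-9) = 28.
|n| = 5, so the signed distance is 28/5.

28/5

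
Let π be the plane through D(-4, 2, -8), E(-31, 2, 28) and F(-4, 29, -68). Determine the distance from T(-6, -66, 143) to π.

DE = (-27, 0, 36) and DF = (0, 27, -60), so a normal is n = DE × DF = (-972, -1620, -729).
Then n·(-6, -66, 143) - 6480 = 2025.
|n| = √(944784 + 2624400 + 531441) = 2025, so the distance is |2025|/2025 = 1.

1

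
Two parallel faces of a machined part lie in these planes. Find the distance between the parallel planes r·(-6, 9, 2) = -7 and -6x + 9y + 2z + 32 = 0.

With common normal n = (-6, 9, 2) (|n| = 11), the distance is |(-7) − (-32)|/|n| = 25/11.

25/11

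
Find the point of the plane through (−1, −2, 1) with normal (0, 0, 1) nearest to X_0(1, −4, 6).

(1, -4, 1)

n = (0, 0, 1), |n|² = 1, and n·X_0 − 1 = 5.
t = 5/1 = 5, so the foot is X_0 − t·n = (1, −4, 6) − 5·(0, 0, 1) = (1, −4, 1).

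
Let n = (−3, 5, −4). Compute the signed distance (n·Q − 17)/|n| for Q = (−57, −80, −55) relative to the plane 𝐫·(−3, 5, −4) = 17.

n·Q − 17 = -26.
|n| = 5√2, so the signed distance is -13√2/5.

-13√2/5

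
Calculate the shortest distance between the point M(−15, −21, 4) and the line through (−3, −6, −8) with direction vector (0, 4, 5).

3√57

Direction vector d = (0, 4, 5).
AP = (−12, −15, 12); AP·d = 0, |AP|² = 513, |d|² = 41.
distance² = |AP|² − (AP·d)²/|d|² = 513 − 0/41 = 513, so the distance is 3√57.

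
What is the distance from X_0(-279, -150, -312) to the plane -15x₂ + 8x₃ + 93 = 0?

d = |(-15)·(-150) + 8·(-312) − (-93)| / √(0 + 225 + 64) = |-153| / 17 = 9.

9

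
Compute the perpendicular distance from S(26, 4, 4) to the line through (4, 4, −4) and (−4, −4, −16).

A direction vector is d = (−8, −8, −12).
AP = (22, 0, 8); AP·d = -272, |AP|² = 548, |d|² = 272.
distance² = |AP|² − (AP·d)²/|d|² = 548 − 73984/272 = 276, so the distance is 2√69.

2√69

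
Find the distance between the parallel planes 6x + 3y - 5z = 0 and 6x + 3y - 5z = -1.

Both planes have normal n = (6, 3, -5), |n| = √70. Any point on the first plane is at distance |(-1) − 0|/|n| = 1/√70 from the second.

1/√70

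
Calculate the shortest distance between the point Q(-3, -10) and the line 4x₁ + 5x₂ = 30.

The normal to the line is n = (4, 5) with |n| = √41.
|n·Q − 30| = |-62 − 30| = 92, so the distance is 92/√41 = 92√41/41.

92/√41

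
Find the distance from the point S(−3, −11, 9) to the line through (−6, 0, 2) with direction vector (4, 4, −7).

Direction vector d = (4, 4, −7).
AP = (3, −11, 7), and AP × d = (49, 49, 56).
|AP × d|² = 7938 and |d|² = 81, so the distance is √(7938/81) = √98 = 7√2.

7√2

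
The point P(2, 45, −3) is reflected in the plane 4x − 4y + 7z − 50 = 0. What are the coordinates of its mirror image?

(26, 21, 39)

n = (4, −4, 7), |n|² = 81, n·P − 50 = -243, so t = -243/81 = -3.
Foot F = P − (-3)·n = (14, 33, 18); the reflection is 2F − P = (26, 21, 39).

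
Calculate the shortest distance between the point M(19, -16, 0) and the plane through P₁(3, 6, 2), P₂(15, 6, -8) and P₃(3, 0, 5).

P₁P₂ = (12, 0, -10) and P₁P₃ = (0, -6, 3), so a normal is n = P₁P₂ × P₁P₃ = (-60, -36, -72).
d = |(-60)·19 + (-36)·(-16) + (-72)·0 − (-540)| / √(3600 + 1296 + 5184) = |-24| / (12√70) = 2/√70.

2/√70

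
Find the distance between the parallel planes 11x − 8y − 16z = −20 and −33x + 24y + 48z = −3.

1

Divide the second equation by -3 to match normals: 11x − 8y − 16z = 1.
Both planes have normal n = (11, −8, −16), |n| = 21. Any point on the first plane is at distance |1 − (-20)|/|n| = 21/21 = 1 from the second.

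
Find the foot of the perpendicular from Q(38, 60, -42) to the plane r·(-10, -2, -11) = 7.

(36, 298/5, -221/5)

n = (-10, -2, -11), |n|² = 225, and n·Q − 7 = -45.
t = -45/225 = -1/5, so the foot is Q − t·n = (38, 60, -42) − (-1/5)·(-10, -2, -11) = (36, 298/5, -221/5).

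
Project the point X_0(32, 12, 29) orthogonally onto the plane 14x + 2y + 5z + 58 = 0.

The perpendicular from X_0 has direction n = (14, 2, 5): r = (32, 12, 29) + t(14, 2, 5).
Substitute into the plane: n·(X_0 + tn) = -58 gives 617 + 225t = -58, so t = -3.
Foot = (32, 12, 29) + (-3)·(14, 2, 5) = (−10, 6, 14).

(-10, 6, 14)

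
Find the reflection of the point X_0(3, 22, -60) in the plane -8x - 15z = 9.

n = (-8, 0, -15), |n|² = 289, n·X_0 − 9 = 867, so t = 867/289 = 3.
Foot F = X_0 − 3·n = (27, 22, -15); the reflection is 2F − X_0 = (51, 22, 30).

(51, 22, 30)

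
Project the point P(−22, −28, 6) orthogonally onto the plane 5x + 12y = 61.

(-7, 8, 6)

The perpendicular from P has direction n = (5, 12, 0): r = (−22, −28, 6) + t(5, 12, 0).
Substitute into the plane: n·(P + tn) = 61 gives -446 + 169t = 61, so t = 3.
Foot = (−22, −28, 6) + 3·(5, 12, 0) = (−7, 8, 6).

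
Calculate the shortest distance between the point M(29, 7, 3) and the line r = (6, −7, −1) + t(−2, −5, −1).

3√29

Direction vector d = (−2, −5, −1).
AP = (23, 14, 4); AP·d = -120, |AP|² = 741, |d|² = 30.
distance² = |AP|² − (AP·d)²/|d|² = 741 − 14400/30 = 261, so the distance is 3√29.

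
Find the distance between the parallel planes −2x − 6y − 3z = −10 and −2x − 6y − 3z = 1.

With common normal n = (−2, −6, −3) (|n| = 7), the distance is |(-10) − 1|/|n| = 11/7.

11/7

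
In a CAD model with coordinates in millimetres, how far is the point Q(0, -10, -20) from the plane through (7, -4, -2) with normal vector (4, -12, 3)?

10/13

The plane has equation n·(r − (7, -4, -2)) = 0, i.e. n·r = 70.
d = |4·0 + (-12)·(-10) + 3·(-20) − 70| / √(16 + 144 + 9) = |-10| / 13 = 10/13.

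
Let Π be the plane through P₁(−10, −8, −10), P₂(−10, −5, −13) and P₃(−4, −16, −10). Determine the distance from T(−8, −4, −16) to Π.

2/√34

P₁P₂ = (0, 3, −3) and P₁P₃ = (6, −8, 0), so a normal is n = P₁P₂ × P₁P₃ = (−24, −18, −18).
Then n·(−8, −4, −16) − 564 = −12.
|n| = √(576 + 324 + 324) = 6√34, so the distance is |-12|/(6√34) = √34/17.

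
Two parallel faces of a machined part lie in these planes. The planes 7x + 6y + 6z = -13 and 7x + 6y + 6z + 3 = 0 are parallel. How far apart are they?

10/11

With common normal n = (7, 6, 6) (|n| = 11), the distance is |(-13) − (-3)|/|n| = 10/11.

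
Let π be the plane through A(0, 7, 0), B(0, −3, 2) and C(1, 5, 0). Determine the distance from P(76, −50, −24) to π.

AB = (0, −10, 2) and AC = (1, −2, 0), so a normal is n = AB × AC = (4, 2, 10).
n = (4, 2, 10); n·P − 14 = -50; |n| = 2√30; distance = 50/(2√30) = 5√30/6.

25/√30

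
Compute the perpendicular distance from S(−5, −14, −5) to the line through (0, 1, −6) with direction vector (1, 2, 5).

Direction vector d = (1, 2, 5).
AP = (−5, −15, 1); AP·d = -30, |AP|² = 251, |d|² = 30.
distance² = |AP|² − (AP·d)²/|d|² = 251 − 900/30 = 221, so the distance is √221.

√221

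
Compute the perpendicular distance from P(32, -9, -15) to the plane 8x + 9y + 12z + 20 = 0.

15/17

Normal vector n = (8, 9, 12), and n·(32, -9, -15) - (-20) = 15.
|n| = √(64 + 81 + 144) = 17, so the distance is |15|/17 = 15/17.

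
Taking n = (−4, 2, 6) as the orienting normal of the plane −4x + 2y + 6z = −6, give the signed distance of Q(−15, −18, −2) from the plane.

n·Q − (-6) = 18.
|n| = 2√14, so the signed distance is 9/√14.

9/√14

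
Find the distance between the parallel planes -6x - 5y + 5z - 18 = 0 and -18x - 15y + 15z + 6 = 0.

Divide the second equation by 3 to match normals: -6x - 5y + 5z = -2.
Both planes have normal n = (-6, -5, 5), |n| = √86. Any point on the first plane is at distance |(-2) − 18|/|n| = 20/√86 from the second.

10√86/43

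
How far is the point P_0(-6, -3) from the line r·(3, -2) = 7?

19/√13

d = |3·(-6) + (-2)·(-3) − 7| / √(9 + 4) = |-19|/√13 = 19/√13.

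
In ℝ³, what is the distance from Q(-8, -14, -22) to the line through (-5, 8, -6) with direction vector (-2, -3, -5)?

√141

Direction vector d = (-2, -3, -5).
AP = (-3, -22, -16), and AP × d = (62, 17, -35).
|AP × d|² = 5358 and |d|² = 38, so the distance is √(5358/38) = √141.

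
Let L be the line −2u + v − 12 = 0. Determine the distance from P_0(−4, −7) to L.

11√5/5

The normal to the line is n = (−2, 1) with |n| = √5.
|n·P_0 − 12| = |1 − 12| = 11, so the distance is 11/√5 = 11√5/5.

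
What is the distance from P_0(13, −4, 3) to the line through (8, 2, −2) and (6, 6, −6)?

√5

A direction vector is d = (−2, 4, −4).
AP = (5, −6, 5), and AP × d = (4, 10, 8).
|AP × d|² = 180 and |d|² = 36, so the distance is √(180/36) = √5.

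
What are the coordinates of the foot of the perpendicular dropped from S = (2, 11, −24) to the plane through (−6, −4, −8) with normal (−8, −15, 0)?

n = (−8, −15, 0), |n|² = 289, and n·S − 108 = -289.
t = -289/289 = -1, so the foot is S − t·n = (2, 11, −24) − (-1)·(−8, −15, 0) = (−6, −4, −24).

(-6, -4, -24)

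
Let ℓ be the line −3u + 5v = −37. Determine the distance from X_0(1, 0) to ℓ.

√34

d = |(-3)·1 + 5·0 − (-37)| / √(9 + 25) = |34|/√34 = √34.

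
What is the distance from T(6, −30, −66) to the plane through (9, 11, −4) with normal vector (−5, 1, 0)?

√26

The plane has equation n·(r − (9, 11, −4)) = 0, i.e. n·r = -34.
d = |(-5)·6 + 1·(-30) − (-34)| / √(25 + 1 + 0) = |-26| / √26 = √26.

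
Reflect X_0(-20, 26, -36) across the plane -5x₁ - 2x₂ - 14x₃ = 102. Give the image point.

(0, 34, 20)

With n = (-5, -2, -14), the signed offset is (n·X_0 − 102)/|n|² = 450/225 = 2.
X_0' = X_0 − 2t·n = (-20, 26, -36) − 4·(-5, -2, -14) = (0, 34, 20).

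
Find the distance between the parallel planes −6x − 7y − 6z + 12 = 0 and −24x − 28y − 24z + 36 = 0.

3/11

Divide the second equation by 4 to match normals: −6x − 7y − 6z = -9.
Both planes have normal n = (−6, −7, −6), |n| = 11. Any point on the first plane is at distance |(-9) − (-12)|/|n| = 3/11 from the second.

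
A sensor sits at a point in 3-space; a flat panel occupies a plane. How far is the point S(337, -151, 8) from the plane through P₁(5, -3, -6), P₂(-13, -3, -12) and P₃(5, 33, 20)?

P₁P₂ = (-18, 0, -6) and P₁P₃ = (0, 36, 26), so a normal is n = P₁P₂ × P₁P₃ = (216, 468, -648).
d = |216·337 + 468·(-151) + (-648)·8 − 3564| / √(46656 + 219024 + 419904) = |-6624| / 828 = 8.

8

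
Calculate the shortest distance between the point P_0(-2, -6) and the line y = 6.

12

The normal to the line is n = (0, 1) with |n| = 1.
|n·P_0 − 6| = |-6 − 6| = 12, so the distance is 12/1 = 12.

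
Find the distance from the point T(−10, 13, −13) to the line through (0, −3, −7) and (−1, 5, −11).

2√17

A direction vector is d = (−1, 8, −4).
AP = (−10, 16, −6); AP·d = 162, |AP|² = 392, |d|² = 81.
distance² = |AP|² − (AP·d)²/|d|² = 392 − 26244/81 = 68, so the distance is 2√17.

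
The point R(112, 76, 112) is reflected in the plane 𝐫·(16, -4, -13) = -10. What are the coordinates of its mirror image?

(2288/21, 1612/21, 2404/21)

n = (16, -4, -13), |n|² = 441, n·R − (-10) = 42, so t = 42/441 = 2/21.
Foot F = R − (2/21)·n = (2320/21, 1604/21, 2378/21); the reflection is 2F − R = (2288/21, 1612/21, 2404/21).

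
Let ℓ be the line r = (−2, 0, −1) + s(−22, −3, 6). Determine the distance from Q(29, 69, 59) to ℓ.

3√977

Direction vector d = (−22, −3, 6).
AP = (31, 69, 60), and AP × d = (594, −1506, 1425).
|AP × d|² = 4651497 and |d|² = 529, so the distance is √(4651497/529) = √8793 = 3√977.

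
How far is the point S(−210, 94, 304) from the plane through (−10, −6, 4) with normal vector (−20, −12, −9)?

The plane has equation n·(r − (−10, −6, 4)) = 0, i.e. n·r = 236.
Then n·(−210, 94, 304) − 236 = 100.
|n| = √(400 + 144 + 81) = 25, so the distance is |100|/25 = 4.

4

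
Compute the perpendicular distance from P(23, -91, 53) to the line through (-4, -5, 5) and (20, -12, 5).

3√881

A direction vector is d = (24, -7, 0).
AP = (27, -86, 48), and AP × d = (336, 1152, 1875).
|AP × d|² = 4955625 and |d|² = 625, so the distance is √(4955625/625) = √7929 = 3√881.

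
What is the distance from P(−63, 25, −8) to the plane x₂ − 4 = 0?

21

Normal vector n = (0, 1, 0), and n·(−63, 25, −8) − 4 = 21.
|n| = √(0 + 1 + 0) = 1, so the distance is |21|/1 = 21.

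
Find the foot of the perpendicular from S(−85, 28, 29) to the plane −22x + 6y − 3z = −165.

n = (−22, 6, −3), |n|² = 529, and n·S − (-165) = 2116.
t = 2116/529 = 4, so the foot is S − t·n = (−85, 28, 29) − 4·(−22, 6, −3) = (3, 4, 41).

(3, 4, 41)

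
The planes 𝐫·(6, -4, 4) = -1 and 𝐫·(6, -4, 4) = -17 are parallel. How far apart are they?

8√17/17

With common normal n = (6, -4, 4) (|n| = 2√17), the distance is |(-1) − (-17)|/|n| = 16/(2√17) = 8√17/17.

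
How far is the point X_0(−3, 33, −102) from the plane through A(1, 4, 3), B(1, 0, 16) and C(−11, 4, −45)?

AB = (0, −4, 13) and AC = (−12, 0, −48), so a normal is n = AB × AC = (192, −156, −48).
n = (192, −156, −48); n·P − (-576) = -252; |n| = 252; distance = 252/252 = 1.

1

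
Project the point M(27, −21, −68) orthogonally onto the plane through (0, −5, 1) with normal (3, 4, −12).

(12, -41, -8)

n = (3, 4, −12), |n|² = 169, and n·M − (-32) = 845.
t = 845/169 = 5, so the foot is M − t·n = (27, −21, −68) − 5·(3, 4, −12) = (12, −41, −8).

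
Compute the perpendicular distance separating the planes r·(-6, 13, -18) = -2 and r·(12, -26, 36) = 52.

Divide the second equation by -2 to match normals: -6x + 13y - 18z = -26.
With common normal n = (-6, 13, -18) (|n| = 23), the distance is |(-2) − (-26)|/|n| = 24/23.

24/23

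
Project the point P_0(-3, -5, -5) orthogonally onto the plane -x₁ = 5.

The perpendicular from P_0 has direction n = (-1, 0, 0): r = (-3, -5, -5) + μ(-1, 0, 0).
Substitute into the plane: n·(P_0 + μn) = 5 gives 3 + 1μ = 5, so μ = 2.
Foot = (-3, -5, -5) + 2·(-1, 0, 0) = (-5, -5, -5).

(-5, -5, -5)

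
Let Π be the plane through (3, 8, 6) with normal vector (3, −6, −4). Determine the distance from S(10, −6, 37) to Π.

19/√61

The plane has equation n·(r − (3, 8, 6)) = 0, i.e. n·r = -63.
Then n·(10, −6, 37) − (−63) = −19.
|n| = √(9 + 36 + 16) = √61, so the distance is |-19|/√61 = 19√61/61.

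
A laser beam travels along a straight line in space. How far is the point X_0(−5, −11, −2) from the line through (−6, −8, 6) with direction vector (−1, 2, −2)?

√65

Direction vector d = (−1, 2, −2).
AP = (1, −3, −8), and AP × d = (22, 10, −1).
|AP × d|² = 585 and |d|² = 9, so the distance is √(585/9) = √65.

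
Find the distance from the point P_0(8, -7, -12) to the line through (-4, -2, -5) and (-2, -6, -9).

A direction vector is d = (2, -4, -4).
AP = (12, -5, -7); AP·d = 72, |AP|² = 218, |d|² = 36.
distance² = |AP|² − (AP·d)²/|d|² = 218 − 5184/36 = 74, so the distance is √74.

√74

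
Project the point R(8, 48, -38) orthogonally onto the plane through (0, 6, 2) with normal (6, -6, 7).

(32, 24, -10)

n = (6, -6, 7), |n|² = 121, and n·R − (-22) = -484.
t = -484/121 = -4, so the foot is R − t·n = (8, 48, -38) − (-4)·(6, -6, 7) = (32, 24, -10).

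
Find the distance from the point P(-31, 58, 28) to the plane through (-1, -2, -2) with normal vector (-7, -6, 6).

The plane has equation n·(r − (-1, -2, -2)) = 0, i.e. n·r = 7.
n = (-7, -6, 6); n·P − 7 = 30; |n| = 11; distance = 30/11.

30/11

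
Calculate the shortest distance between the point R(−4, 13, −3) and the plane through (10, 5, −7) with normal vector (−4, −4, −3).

12/√41

The plane has equation n·(r − (10, 5, −7)) = 0, i.e. n·r = -39.
Then n·(−4, 13, −3) − (−39) = 12.
|n| = √(16 + 16 + 9) = √41, so the distance is |12|/√41 = 12/√41.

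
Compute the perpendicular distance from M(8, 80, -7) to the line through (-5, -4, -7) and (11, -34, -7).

51

A direction vector is d = (16, -30, 0).
AP = (13, 84, 0); AP·d = -2312, |AP|² = 7225, |d|² = 1156.
distance² = |AP|² − (AP·d)²/|d|² = 7225 − 5345344/1156 = 2601, so the distance is 51.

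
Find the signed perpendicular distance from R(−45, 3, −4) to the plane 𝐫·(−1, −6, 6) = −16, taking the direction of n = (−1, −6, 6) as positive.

19√73/73

n·R − (-16) = 19.
|n| = √73, so the signed distance is 19√73/73.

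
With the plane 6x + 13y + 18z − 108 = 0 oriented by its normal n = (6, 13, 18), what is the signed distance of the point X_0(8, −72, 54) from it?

-24/23

n·X_0 − 108 = -24.
|n| = 23, so the signed distance is -24/23.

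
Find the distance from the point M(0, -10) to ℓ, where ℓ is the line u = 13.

13

The normal to the line is n = (1, 0) with |n| = 1.
|n·M − 13| = |0 − 13| = 13, so the distance is 13/1 = 13.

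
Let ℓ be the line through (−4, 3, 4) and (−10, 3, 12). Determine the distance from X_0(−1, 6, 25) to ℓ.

A direction vector is d = (−6, 0, 8).
AP = (3, 3, 21), and AP × d = (24, −150, 18).
|AP × d|² = 23400 and |d|² = 100, so the distance is √(23400/100) = √234 = 3√26.

3√26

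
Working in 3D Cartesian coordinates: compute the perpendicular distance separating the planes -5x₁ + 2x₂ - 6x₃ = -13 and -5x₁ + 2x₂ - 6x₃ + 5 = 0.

With common normal n = (-5, 2, -6) (|n| = √65), the distance is |(-13) − (-5)|/|n| = 8/√65 = 8√65/65.

8/√65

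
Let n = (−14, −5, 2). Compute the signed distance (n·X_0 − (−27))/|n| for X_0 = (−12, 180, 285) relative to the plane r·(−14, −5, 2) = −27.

-9

n·X_0 − (-27) = -135.
|n| = 15, so the signed distance is -135/15 = -9.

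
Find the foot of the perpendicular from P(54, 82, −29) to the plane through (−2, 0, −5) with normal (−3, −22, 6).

(42, -6, -5)

The perpendicular from P has direction n = (−3, −22, 6): r = (54, 82, −29) + μ(−3, −22, 6).
Substitute into the plane: n·(P + μn) = -24 gives -2140 + 529μ = -24, so μ = 4.
Foot = (54, 82, −29) + 4·(−3, −22, 6) = (42, −6, −5).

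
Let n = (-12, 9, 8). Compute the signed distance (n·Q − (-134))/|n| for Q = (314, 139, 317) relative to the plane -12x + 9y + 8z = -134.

n·Q − (-134) = 153.
|n| = 17, so the signed distance is 153/17 = 9.

9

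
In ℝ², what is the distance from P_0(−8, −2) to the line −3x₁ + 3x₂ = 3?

5√2/2

The normal to the line is n = (−3, 3) with |n| = 3√2.
|n·P_0 − 3| = |18 − 3| = 15, so the distance is 15/(3√2) = 5/√2.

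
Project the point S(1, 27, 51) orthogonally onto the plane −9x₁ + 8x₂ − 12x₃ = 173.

The perpendicular from S has direction n = (−9, 8, −12): r = (1, 27, 51) + t(−9, 8, −12).
Substitute into the plane: n·(S + tn) = 173 gives -405 + 289t = 173, so t = 2.
Foot = (1, 27, 51) + 2·(−9, 8, −12) = (−17, 43, 27).

(-17, 43, 27)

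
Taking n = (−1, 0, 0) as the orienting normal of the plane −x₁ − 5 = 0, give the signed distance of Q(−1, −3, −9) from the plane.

-4

n·Q − 5 = -4.
|n| = 1, so the signed distance is -4/1 = -4.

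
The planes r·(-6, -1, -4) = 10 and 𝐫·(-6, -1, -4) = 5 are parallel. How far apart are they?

Both planes have normal n = (-6, -1, -4), |n| = √53. Any point on the first plane is at distance |5 − 10|/|n| = 5/√53 = 5√53/53 from the second.

5/√53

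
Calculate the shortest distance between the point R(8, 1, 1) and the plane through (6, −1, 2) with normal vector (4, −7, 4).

10/9

The plane has equation n·(r − (6, −1, 2)) = 0, i.e. n·r = 39.
Then n·(8, 1, 1) − 39 = −10.
|n| = √(16 + 49 + 16) = 9, so the distance is |-10|/9 = 10/9.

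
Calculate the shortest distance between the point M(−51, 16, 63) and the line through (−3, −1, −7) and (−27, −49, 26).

√5729

A direction vector is d = (−24, −48, 33).
AP = (−48, 17, 70), and AP × d = (3921, −96, 2712).
|AP × d|² = 22738401 and |d|² = 3969, so the distance is √(22738401/3969) = √5729.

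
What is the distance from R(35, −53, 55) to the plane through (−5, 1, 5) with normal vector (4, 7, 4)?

2

The plane has equation n·(r − (−5, 1, 5)) = 0, i.e. n·r = 7.
d = |4·35 + 7·(-53) + 4·55 − 7| / √(16 + 49 + 16) = |-18| / 9 = 2.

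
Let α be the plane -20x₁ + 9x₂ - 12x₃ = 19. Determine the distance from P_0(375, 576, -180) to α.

7

d = |(-20)·375 + 9·576 + (-12)·(-180) − 19| / √(400 + 81 + 144) = |-175| / 25 = 7.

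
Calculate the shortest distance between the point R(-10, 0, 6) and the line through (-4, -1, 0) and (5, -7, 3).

√59

A direction vector is d = (9, -6, 3).
AP = (-6, 1, 6); AP·d = -42, |AP|² = 73, |d|² = 126.
distance² = |AP|² − (AP·d)²/|d|² = 73 − 1764/126 = 59, so the distance is √59.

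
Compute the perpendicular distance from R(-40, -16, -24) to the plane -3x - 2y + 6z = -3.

11/7

Normal vector n = (-3, -2, 6), and n·(-40, -16, -24) - (-3) = 11.
|n| = √(9 + 4 + 36) = 7, so the distance is |11|/7 = 11/7.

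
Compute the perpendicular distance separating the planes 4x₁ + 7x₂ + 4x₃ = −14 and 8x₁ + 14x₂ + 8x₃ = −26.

1/9

Divide the second equation by 2 to match normals: 4x₁ + 7x₂ + 4x₃ = -13.
With common normal n = (4, 7, 4) (|n| = 9), the distance is |(-14) − (-13)|/|n| = 1/9.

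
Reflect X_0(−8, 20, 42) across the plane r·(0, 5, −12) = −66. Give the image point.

(-8, 40, -6)

n = (0, 5, −12), |n|² = 169, n·X_0 − (-66) = -338, so t = -338/169 = -2.
Foot F = X_0 − (-2)·n = (−8, 30, 18); the reflection is 2F − X_0 = (−8, 40, −6).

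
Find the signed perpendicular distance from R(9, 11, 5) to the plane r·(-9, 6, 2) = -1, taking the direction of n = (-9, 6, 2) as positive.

n·R − (-1) = -4.
|n| = 11, so the signed distance is -4/11.

-4/11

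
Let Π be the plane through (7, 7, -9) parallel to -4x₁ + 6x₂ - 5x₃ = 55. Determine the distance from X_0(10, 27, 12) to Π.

3√77/77

Parallel planes share the normal n = (-4, 6, -5); since (7, 7, -9) lies on the plane, its equation is -4x₁ + 6x₂ - 5x₃ = 59.
n = (-4, 6, -5); n·P − 59 = 3; |n| = √77; distance = 3/√77.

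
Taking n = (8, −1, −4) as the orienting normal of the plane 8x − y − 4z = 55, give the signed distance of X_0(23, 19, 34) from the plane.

n·X_0 − 55 = -26.
|n| = 9, so the signed distance is -26/9.

-26/9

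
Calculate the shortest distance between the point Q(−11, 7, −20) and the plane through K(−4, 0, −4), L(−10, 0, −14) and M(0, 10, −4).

KL = (−6, 0, −10) and KM = (4, 10, 0), so a normal is n = KL × KM = (100, −40, −60).
Then n·(−11, 7, −20) − (−160) = −20.
|n| = √(10000 + 1600 + 3600) = 20√38, so the distance is |-20|/(20√38) = √38/38.

√38/38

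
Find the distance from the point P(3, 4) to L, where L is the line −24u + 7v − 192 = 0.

236/25

The normal to the line is n = (−24, 7) with |n| = 25.
|n·P − 192| = |-44 − 192| = 236, so the distance is 236/25.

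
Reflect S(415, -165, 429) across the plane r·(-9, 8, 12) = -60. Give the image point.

With n = (-9, 8, 12), the signed offset is (n·S − (-60))/|n|² = 153/289 = 9/17.
S' = S − 2t·n = (415, -165, 429) − (18/17)·(-9, 8, 12) = (7217/17, -2949/17, 7077/17).

(7217/17, -2949/17, 7077/17)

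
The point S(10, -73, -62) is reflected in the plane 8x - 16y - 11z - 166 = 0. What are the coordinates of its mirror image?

n = (8, -16, -11), |n|² = 441, n·S − 166 = 1764, so t = 1764/441 = 4.
Foot F = S − 4·n = (-22, -9, -18); the reflection is 2F − S = (-54, 55, 26).

(-54, 55, 26)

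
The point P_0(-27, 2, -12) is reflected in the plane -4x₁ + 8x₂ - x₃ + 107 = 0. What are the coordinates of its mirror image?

n = (-4, 8, -1), |n|² = 81, n·P_0 − (-107) = 243, so t = 243/81 = 3.
Foot F = P_0 − 3·n = (-15, -22, -9); the reflection is 2F − P_0 = (-3, -46, -6).

(-3, -46, -6)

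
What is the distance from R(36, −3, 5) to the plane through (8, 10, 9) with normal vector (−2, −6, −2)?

15√11/11

The plane has equation n·(r − (8, 10, 9)) = 0, i.e. n·r = -94.
Then n·(36, −3, 5) − (−94) = 30.
|n| = √(4 + 36 + 4) = 2√11, so the distance is |30|/(2√11) = 15√11/11.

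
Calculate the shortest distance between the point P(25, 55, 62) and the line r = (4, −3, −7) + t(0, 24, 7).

Direction vector d = (0, 24, 7).
AP = (21, 58, 69); AP·d = 1875, |AP|² = 8566, |d|² = 625.
distance² = |AP|² − (AP·d)²/|d|² = 8566 − 3515625/625 = 2941, so the distance is √2941.

√2941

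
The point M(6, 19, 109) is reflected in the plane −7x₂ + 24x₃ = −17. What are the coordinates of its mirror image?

(6, 75, -83)

n = (0, −7, 24), |n|² = 625, n·M − (-17) = 2500, so t = 2500/625 = 4.
Foot F = M − 4·n = (6, 47, 13); the reflection is 2F − M = (6, 75, −83).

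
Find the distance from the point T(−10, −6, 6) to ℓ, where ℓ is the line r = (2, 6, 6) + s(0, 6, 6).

Direction vector d = (0, 6, 6).
AP = (−12, −12, 0), and AP × d = (−72, 72, −72).
|AP × d|² = 15552 and |d|² = 72, so the distance is √(15552/72) = √216 = 6√6.

6√6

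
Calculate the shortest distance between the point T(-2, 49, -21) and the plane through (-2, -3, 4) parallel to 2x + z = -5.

5√5

Parallel planes share the normal n = (2, 0, 1); since (-2, -3, 4) lies on the plane, its equation is 2x + z = 0.
d = |2·(-2) + 1·(-21) − 0| / √(4 + 0 + 1) = |-25| / √5 = 5√5.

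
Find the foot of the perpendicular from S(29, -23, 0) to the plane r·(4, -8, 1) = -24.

(13, 9, -4)

n = (4, -8, 1), |n|² = 81, and n·S − (-24) = 324.
t = 324/81 = 4, so the foot is S − t·n = (29, -23, 0) − 4·(4, -8, 1) = (13, 9, -4).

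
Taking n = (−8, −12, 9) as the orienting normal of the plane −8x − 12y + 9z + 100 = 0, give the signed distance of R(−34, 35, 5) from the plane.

-3/17

n·R − (-100) = -3.
|n| = 17, so the signed distance is -3/17.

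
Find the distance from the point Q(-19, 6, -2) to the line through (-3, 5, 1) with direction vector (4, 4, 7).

Direction vector d = (4, 4, 7).
AP = (-16, 1, -3); AP·d = -81, |AP|² = 266, |d|² = 81.
distance² = |AP|² − (AP·d)²/|d|² = 266 − 6561/81 = 185, so the distance is √185.

√185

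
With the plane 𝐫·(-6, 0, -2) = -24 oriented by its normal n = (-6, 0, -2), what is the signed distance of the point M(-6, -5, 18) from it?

12/√10

n·M − (-24) = 24.
|n| = 2√10, so the signed distance is 12/√10.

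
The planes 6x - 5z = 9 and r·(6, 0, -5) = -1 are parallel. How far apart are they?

10√61/61

With common normal n = (6, 0, -5) (|n| = √61), the distance is |9 − (-1)|/|n| = 10/√61.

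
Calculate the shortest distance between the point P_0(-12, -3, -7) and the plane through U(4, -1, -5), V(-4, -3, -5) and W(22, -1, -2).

UV = (-8, -2, 0) and UW = (18, 0, 3), so a normal is n = UV × UW = (-6, 24, 36).
Then n·(-12, -3, -7) - (-228) = -24.
|n| = √(36 + 576 + 1296) = 6√53, so the distance is |-24|/(6√53) = 4√53/53.

4√53/53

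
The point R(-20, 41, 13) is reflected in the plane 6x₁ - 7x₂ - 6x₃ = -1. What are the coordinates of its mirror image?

n = (6, -7, -6), |n|² = 121, n·R − (-1) = -484, so t = -484/121 = -4.
Foot F = R − (-4)·n = (4, 13, -11); the reflection is 2F − R = (28, -15, -35).

(28, -15, -35)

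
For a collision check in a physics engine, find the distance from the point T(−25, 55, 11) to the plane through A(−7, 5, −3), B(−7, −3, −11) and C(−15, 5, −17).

2

AB = (0, −8, −8) and AC = (−8, 0, −14), so a normal is n = AB × AC = (112, 64, −64).
Then n·(−25, 55, 11) − (−272) = 288.
|n| = √(12544 + 4096 + 4096) = 144, so the distance is |288|/144 = 2.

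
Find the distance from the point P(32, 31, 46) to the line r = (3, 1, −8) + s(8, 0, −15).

3√389

Direction vector d = (8, 0, −15).
AP = (29, 30, 54); AP·d = -578, |AP|² = 4657, |d|² = 289.
distance² = |AP|² − (AP·d)²/|d|² = 4657 − 334084/289 = 3501, so the distance is 3√389.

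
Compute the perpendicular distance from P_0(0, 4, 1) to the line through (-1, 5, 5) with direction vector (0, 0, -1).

√2

Direction vector d = (0, 0, -1).
AP = (1, -1, -4); AP·d = 4, |AP|² = 18, |d|² = 1.
distance² = |AP|² − (AP·d)²/|d|² = 18 − 16/1 = 2, so the distance is √2.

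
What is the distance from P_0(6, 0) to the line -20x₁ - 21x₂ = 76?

196/29

d = |(-20)·6 + (-21)·0 − 76| / √(400 + 441) = |-196|/29 = 196/29.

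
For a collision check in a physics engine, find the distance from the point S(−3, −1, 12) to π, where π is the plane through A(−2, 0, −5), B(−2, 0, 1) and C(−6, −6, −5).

√13/13

AB = (0, 0, 6) and AC = (−4, −6, 0), so a normal is n = AB × AC = (36, −24, 0).
Then n·(−3, −1, 12) − (−72) = −12.
|n| = √(1296 + 576 + 0) = 12√13, so the distance is |-12|/(12√13) = √13/13.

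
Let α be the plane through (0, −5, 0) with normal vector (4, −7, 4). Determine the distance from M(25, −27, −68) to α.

The plane has equation n·(r − (0, −5, 0)) = 0, i.e. n·r = 35.
Then n·(25, −27, −68) − 35 = −18.
|n| = √(16 + 49 + 16) = 9, so the distance is |-18|/9 = 2.

2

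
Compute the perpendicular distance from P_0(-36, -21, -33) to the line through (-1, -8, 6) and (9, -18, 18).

9√19

A direction vector is d = (10, -10, 12).
AP = (-35, -13, -39), and AP × d = (-546, 30, 480).
|AP × d|² = 529416 and |d|² = 344, so the distance is √(529416/344) = √1539 = 9√19.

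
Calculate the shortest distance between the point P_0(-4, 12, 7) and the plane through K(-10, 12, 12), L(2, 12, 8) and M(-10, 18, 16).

KL = (12, 0, -4) and KM = (0, 6, 4), so a normal is n = KL × KM = (24, -48, 72).
n = (24, -48, 72); n·P − 48 = -216; |n| = 24√14; distance = 216/(24√14) = 9√14/14.

9√14/14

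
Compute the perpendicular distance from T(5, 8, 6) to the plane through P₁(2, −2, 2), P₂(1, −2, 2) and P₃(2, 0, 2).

P₁P₂ = (−1, 0, 0) and P₁P₃ = (0, 2, 0), so a normal is n = P₁P₂ × P₁P₃ = (0, 0, −2).
Then n·(5, 8, 6) − (−4) = −8.
|n| = √(0 + 0 + 4) = 2, so the distance is |-8|/2 = 4.

4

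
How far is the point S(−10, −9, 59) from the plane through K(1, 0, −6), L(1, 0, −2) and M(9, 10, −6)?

KL = (0, 0, 4) and KM = (8, 10, 0), so a normal is n = KL × KM = (−40, 32, 0).
Then n·(−10, −9, 59) − (−40) = 152.
|n| = √(1600 + 1024 + 0) = 8√41, so the distance is |152|/(8√41) = 19√41/41.

19√41/41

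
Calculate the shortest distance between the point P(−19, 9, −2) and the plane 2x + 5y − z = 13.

Normal vector n = (2, 5, −1), and n·(−19, 9, −2) − 13 = −4.
|n| = √(4 + 25 + 1) = √30, so the distance is |-4|/√30 = 4/√30.

4/√30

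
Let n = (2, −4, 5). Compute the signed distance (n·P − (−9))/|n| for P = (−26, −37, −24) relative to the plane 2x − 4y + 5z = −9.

n·P − (-9) = -15.
|n| = 3√5, so the signed distance is -√5.

-√5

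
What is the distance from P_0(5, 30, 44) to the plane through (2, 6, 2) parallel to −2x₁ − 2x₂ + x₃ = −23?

4

Parallel planes share the normal n = (−2, −2, 1); since (2, 6, 2) lies on the plane, its equation is −2x₁ − 2x₂ + x₃ = -14.
d = |(-2)·5 + (-2)·30 + 1·44 − (-14)| / √(4 + 4 + 1) = |-12| / 3 = 4.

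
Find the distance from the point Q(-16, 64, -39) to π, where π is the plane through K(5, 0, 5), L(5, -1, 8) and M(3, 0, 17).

KL = (0, -1, 3) and KM = (-2, 0, 12), so a normal is n = KL × KM = (-12, -6, -2).
Then n·(-16, 64, -39) - (-70) = -44.
|n| = √(144 + 36 + 4) = 2√46, so the distance is |-44|/(2√46) = 11√46/23.

11√46/23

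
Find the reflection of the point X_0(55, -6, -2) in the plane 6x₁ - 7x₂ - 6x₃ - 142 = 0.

With n = (6, -7, -6), the signed offset is (n·X_0 − 142)/|n|² = 242/121 = 2.
X_0' = X_0 − 2t·n = (55, -6, -2) − 4·(6, -7, -6) = (31, 22, 22).

(31, 22, 22)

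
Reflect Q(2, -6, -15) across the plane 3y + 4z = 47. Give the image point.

With n = (0, 3, 4), the signed offset is (n·Q − 47)/|n|² = -125/25 = -5.
Q' = Q − 2t·n = (2, -6, -15) − (-10)·(0, 3, 4) = (2, 24, 25).

(2, 24, 25)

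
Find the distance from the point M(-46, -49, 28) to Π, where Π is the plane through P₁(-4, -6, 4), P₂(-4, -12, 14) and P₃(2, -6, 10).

P₁P₂ = (0, -6, 10) and P₁P₃ = (6, 0, 6), so a normal is n = P₁P₂ × P₁P₃ = (-36, 60, 36).
d = |(-36)·(-46) + 60·(-49) + 36·28 − (-72)| / √(1296 + 3600 + 1296) = |-204| / (12√43) = 17√43/43.

17/√43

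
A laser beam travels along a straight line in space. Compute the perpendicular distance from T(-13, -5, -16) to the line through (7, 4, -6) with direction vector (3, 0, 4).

Direction vector d = (3, 0, 4).
AP = (-20, -9, -10), and AP × d = (-36, 50, 27).
|AP × d|² = 4525 and |d|² = 25, so the distance is √(4525/25) = √181.

√181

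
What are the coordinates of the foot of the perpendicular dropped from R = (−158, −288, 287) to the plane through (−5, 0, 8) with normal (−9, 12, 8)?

(-2605/17, -5004/17, 4807/17)

n = (−9, 12, 8), |n|² = 289, and n·R − 109 = 153.
t = 153/289 = 9/17, so the foot is R − t·n = (−158, −288, 287) − (9/17)·(−9, 12, 8) = (−2605/17, −5004/17, 4807/17).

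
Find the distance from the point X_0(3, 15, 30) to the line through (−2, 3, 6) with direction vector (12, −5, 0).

Direction vector d = (12, −5, 0).
AP = (5, 12, 24); AP·d = 0, |AP|² = 745, |d|² = 169.
distance² = |AP|² − (AP·d)²/|d|² = 745 − 0/169 = 745, so the distance is √745.

√745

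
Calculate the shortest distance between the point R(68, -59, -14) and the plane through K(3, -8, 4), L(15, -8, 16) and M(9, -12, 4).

KL = (12, 0, 12) and KM = (6, -4, 0), so a normal is n = KL × KM = (48, 72, -48).
Then n·(68, -59, -14) - (-624) = 312.
|n| = √(2304 + 5184 + 2304) = 24√17, so the distance is |312|/(24√17) = 13√17/17.

13/√17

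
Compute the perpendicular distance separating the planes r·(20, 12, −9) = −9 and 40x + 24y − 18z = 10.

Divide the second equation by 2 to match normals: 20x + 12y − 9z = 5.
Both planes have normal n = (20, 12, −9), |n| = 25. Any point on the first plane is at distance |5 − (-9)|/|n| = 14/25 from the second.

14/25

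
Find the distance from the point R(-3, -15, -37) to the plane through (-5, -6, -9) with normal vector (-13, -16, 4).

The plane has equation n·(r − (-5, -6, -9)) = 0, i.e. n·r = 125.
d = |(-13)·(-3) + (-16)·(-15) + 4·(-37) − 125| / √(169 + 256 + 16) = |6| / 21 = 2/7.

2/7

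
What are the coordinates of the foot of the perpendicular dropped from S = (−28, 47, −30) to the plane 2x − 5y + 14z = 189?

n = (2, −5, 14), |n|² = 225, and n·S − 189 = -900.
t = -900/225 = -4, so the foot is S − t·n = (−28, 47, −30) − (-4)·(2, −5, 14) = (−20, 27, 26).

(-20, 27, 26)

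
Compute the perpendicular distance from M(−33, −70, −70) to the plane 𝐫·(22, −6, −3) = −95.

d = |22·(-33) + (-6)·(-70) + (-3)·(-70) − (-95)| / √(484 + 36 + 9) = |-1| / 23 = 1/23.

1/23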